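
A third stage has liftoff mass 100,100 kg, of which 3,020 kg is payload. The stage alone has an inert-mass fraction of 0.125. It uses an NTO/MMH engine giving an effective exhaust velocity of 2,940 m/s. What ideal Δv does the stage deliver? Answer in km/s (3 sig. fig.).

Stage wet mass = m₀ − payload = 100,100 − 3,020 = 97,080 kg.
Stage dry mass = ε × stage wet mass = 0.125 × 97,080 = 12,135 kg.
Burnout mass m_f = stage dry + payload = 12,135 + 3,020 = 15,155 kg.
Δv = v_e · ln(100,100/15,155) = 2940.0 × ln(6.605) = 2940.0 × 1.8878 ≈ 5550 m/s.

Δv ≈ 5.55 km/s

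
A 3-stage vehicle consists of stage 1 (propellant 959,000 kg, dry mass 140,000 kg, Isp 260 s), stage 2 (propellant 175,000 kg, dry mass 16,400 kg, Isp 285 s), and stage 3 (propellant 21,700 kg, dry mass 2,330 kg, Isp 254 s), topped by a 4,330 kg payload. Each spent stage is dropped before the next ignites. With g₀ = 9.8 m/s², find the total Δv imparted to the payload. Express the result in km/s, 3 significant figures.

Ignition mass of stage 1 = 959,000+140,000 + 175,000+16,400 + 21,700+2,330 + 4,330 = 1,318,760 kg.
Stage 1: m₀ = 1,318,760 kg, m_f = 1,318,760 − 959,000 = 359,760 kg; Δv = 260×9.8×ln(3.666) = 2548.0×1.2990 ≈ 3310 m/s.
Stage 2: m₀ = 219,760 kg, m_f = 219,760 − 175,000 = 44,760 kg; Δv = 285×9.8×ln(4.91) = 2793.0×1.5912 ≈ 4444 m/s.
Stage 3: m₀ = 28,360 kg, m_f = 28,360 − 21,700 = 6,660 kg; Δv = 254×9.8×ln(4.258) = 2489.2×1.4489 ≈ 3607 m/s.
Total Δv = 3310 + 4444 + 3607 = 11361 m/s.

Δv ≈ 11.4 km/s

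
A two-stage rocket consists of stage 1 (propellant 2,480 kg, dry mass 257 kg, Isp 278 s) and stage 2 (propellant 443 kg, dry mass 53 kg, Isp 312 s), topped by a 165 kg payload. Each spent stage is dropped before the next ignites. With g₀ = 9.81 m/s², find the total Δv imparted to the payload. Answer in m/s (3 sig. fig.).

Δv ≈ 6960 m/s

Ignition mass of stage 1 = 2,480+257 + 443+53 + 165 = 3,398 kg.
Stage 1: m₀ = 3,398 kg, m_f = 3,398 − 2,480 = 918 kg; Δv = 278×9.81×ln(3.702) = 2727.2×1.3087 ≈ 3569 m/s.
Stage 2: m₀ = 661 kg, m_f = 661 − 443 = 218 kg; Δv = 312×9.81×ln(3.032) = 3060.7×1.1093 ≈ 3395 m/s.
Total Δv = 3569 + 3395 = 6964 m/s.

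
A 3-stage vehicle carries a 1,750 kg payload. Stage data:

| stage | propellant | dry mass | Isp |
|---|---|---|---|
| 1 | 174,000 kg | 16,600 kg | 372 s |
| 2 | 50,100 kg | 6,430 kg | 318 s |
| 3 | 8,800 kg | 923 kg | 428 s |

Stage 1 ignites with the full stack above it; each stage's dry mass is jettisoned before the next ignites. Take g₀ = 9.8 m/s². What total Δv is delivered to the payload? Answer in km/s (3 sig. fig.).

Δv ≈ 14.3 km/s

Ignition mass of stage 1 = 174,000+16,600 + 50,100+6,430 + 8,800+923 + 1,750 = 258,603 kg.
Stage 1: m₀ = 258,603 kg, m_f = 258,603 − 174,000 = 84,603 kg; Δv = 372×9.8×ln(3.057) = 3645.6×1.1173 ≈ 4073 m/s.
Stage 2: m₀ = 68,003 kg, m_f = 68,003 − 50,100 = 17,903 kg; Δv = 318×9.8×ln(3.798) = 3116.4×1.3346 ≈ 4159 m/s.
Stage 3: m₀ = 11,473 kg, m_f = 11,473 − 8,800 = 2,673 kg; Δv = 428×9.8×ln(4.292) = 4194.4×1.4568 ≈ 6110 m/s.
Total Δv = 4073 + 4159 + 6110 = 14342 m/s.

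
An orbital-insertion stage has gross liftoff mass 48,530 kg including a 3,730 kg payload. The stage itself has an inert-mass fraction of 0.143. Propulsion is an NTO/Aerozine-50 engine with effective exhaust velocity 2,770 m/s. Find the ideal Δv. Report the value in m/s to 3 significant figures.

Stage wet mass = m₀ − payload = 48,530 − 3,730 = 44,800 kg.
Stage dry mass = ε × stage wet mass = 0.143 × 44,800 = 6,406.4 kg.
Burnout mass m_f = stage dry + payload = 6,406.4 + 3,730 = 10,136.4 kg.
Δv = v_e · ln(48,530/10,136.4) = 2770.0 × ln(4.788) = 2770.0 × 1.5660 ≈ 4338 m/s.

Δv ≈ 4340 m/s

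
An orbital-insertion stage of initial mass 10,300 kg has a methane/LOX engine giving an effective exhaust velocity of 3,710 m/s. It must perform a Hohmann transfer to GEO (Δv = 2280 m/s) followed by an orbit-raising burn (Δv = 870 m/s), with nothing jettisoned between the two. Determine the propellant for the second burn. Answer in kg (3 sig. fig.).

propellant for the second burn ≈ 1160 kg

After the first burn: m = 10300 × exp(−2280/3710.0) = 10300 × 0.54088 = 5,571.06 kg.
After the second burn: m = 5,571.06 × exp(−870/3710.0) = 5,571.06 × 0.79097 = 4,406.54 kg.
Second-burn propellant = 5,571.06 − 4,406.54 = 1,164.52 kg.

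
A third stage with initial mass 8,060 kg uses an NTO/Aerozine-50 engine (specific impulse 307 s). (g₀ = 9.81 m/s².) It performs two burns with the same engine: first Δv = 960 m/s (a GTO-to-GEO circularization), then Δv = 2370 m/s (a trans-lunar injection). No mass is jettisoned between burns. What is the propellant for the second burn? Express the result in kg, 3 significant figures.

propellant for the second burn ≈ 3190 kg

v_e = Isp · g₀ = 307 × 9.81 = 3011.7 m/s.
After the first burn: m = 8060 × exp(−960/3011.7) = 8060 × 0.72705 = 5,860.02 kg.
After the second burn: m = 5,860.02 × exp(−2370/3011.7) = 5,860.02 × 0.45524 = 2,667.72 kg.
Second-burn propellant = 5,860.02 − 2,667.72 = 3,192.3 kg.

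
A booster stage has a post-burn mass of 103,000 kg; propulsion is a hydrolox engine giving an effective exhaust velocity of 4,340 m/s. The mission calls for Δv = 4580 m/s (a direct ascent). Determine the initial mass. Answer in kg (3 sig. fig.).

From the ideal rocket equation, m₀/m_f = exp(Δv / v_e) = exp(4580 / 4340.0) = exp(1.0553) = 2.8728.
m₀ = m_f × 2.8728 = 103,000 × 2.8728 = 295,898 kg.

initial mass ≈ 296000 kg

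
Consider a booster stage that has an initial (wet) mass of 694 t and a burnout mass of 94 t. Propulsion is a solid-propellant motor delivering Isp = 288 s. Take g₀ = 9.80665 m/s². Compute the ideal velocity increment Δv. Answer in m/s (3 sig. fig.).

Δv ≈ 5650 m/s

v_e = Isp · g₀ = 288 × 9.80665 = 2824.3 m/s.
Δv = v_e · ln(m₀/m_f) = 2824.3 × ln(7.383) = 2824.3 × 1.9992 ≈ 5646.3 m/s.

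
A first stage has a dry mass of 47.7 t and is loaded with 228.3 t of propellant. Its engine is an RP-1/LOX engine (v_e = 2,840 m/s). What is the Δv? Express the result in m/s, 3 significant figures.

m₀ = m_dry + m_prop = 47.7 + 228.3 = 276 t.
Using Δv = v_e ln(m₀/m_f): Δv = v_e · ln(m₀/m_f) = 2840.0 × ln(5.786) = 2840.0 × 1.7555 ≈ 4985.5 m/s.

Δv ≈ 4990 m/s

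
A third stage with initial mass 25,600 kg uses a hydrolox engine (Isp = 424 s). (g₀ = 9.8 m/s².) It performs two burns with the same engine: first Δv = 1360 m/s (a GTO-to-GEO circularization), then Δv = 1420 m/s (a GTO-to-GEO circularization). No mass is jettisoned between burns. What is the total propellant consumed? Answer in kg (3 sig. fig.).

v_e = Isp · g₀ = 424 × 9.8 = 4155.2 m/s.
After the first burn: m = 25600 × exp(−1360/4155.2) = 25600 × 0.72087 = 18,454.3 kg.
After the second burn: m = 18,454.3 × exp(−1420/4155.2) = 18,454.3 × 0.71053 = 13,112.3 kg.
Total propellant = m₀ − m_final = 25600 − 13,112.3 = 12,487.7 kg.

total propellant consumed ≈ 12500 kg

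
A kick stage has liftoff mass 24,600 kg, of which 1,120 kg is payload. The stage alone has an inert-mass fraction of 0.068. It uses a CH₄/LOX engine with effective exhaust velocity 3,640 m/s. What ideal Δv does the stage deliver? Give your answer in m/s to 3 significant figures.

Δv ≈ 8020 m/s

Stage wet mass = m₀ − payload = 24,600 − 1,120 = 23,480 kg.
Stage dry mass = ε × stage wet mass = 0.068 × 23,480 = 1,596.64 kg.
Burnout mass m_f = stage dry + payload = 1,596.64 + 1,120 = 2,716.64 kg.
From the ideal rocket equation, Δv = v_e · ln(24,600/2,716.64) = 3640.0 × ln(9.055) = 3640.0 × 2.2034 ≈ 8020 m/s.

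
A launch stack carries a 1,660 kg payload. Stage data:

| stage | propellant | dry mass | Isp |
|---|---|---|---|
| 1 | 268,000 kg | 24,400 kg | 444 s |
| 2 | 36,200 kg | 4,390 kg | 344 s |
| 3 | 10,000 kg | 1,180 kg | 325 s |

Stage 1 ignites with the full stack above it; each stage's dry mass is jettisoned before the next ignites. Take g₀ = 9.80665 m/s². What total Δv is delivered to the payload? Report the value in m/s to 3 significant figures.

Ignition mass of stage 1 = 268,000+24,400 + 36,200+4,390 + 10,000+1,180 + 1,660 = 345,830 kg.
Stage 1: m₀ = 345,830 kg, m_f = 345,830 − 268,000 = 77,830 kg; Δv = 444×9.80665×ln(4.443) = 4354.2×1.4914 ≈ 6494 m/s.
Stage 2: m₀ = 53,430 kg, m_f = 53,430 − 36,200 = 17,230 kg; Δv = 344×9.80665×ln(3.101) = 3373.5×1.1317 ≈ 3818 m/s.
Stage 3: m₀ = 12,840 kg, m_f = 12,840 − 10,000 = 2,840 kg; Δv = 325×9.80665×ln(4.521) = 3187.2×1.5088 ≈ 4809 m/s.
Total Δv = 6494 + 3818 + 4809 = 15121 m/s.

Δv ≈ 15100 m/s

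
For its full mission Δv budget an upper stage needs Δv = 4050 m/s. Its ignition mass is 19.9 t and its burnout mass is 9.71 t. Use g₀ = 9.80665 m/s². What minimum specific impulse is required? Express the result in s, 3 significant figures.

ln(m₀/m_f) = ln(19900/9710) = ln(2.049) = 0.7176.
Rocket equation: v_e = Δv / ln(m₀/m_f) = 4050 / 0.7176 = 5644.1 m/s.
Isp = v_e / g₀ = 5644.1 / 9.80665 = 575.5 s.

Isp ≈ 576 s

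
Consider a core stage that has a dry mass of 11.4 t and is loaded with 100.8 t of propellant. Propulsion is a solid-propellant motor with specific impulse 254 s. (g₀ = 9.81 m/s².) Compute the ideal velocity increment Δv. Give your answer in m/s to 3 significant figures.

v_e = Isp · g₀ = 254 × 9.81 = 2491.7 m/s.
m₀ = m_dry + m_prop = 11.4 + 100.8 = 112.2 t.
From the ideal rocket equation, Δv = v_e · ln(m₀/m_f) = 2491.7 × ln(9.842) = 2491.7 × 2.2867 ≈ 5697.8 m/s.

Δv ≈ 5700 m/s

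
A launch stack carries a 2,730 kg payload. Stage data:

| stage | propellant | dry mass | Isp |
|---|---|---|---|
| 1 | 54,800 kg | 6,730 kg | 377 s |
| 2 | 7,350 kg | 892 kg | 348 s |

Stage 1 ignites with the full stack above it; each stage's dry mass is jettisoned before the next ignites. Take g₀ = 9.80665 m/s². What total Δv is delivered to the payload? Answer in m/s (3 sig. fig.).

Δv ≈ 9000 m/s

Ignition mass of stage 1 = 54,800+6,730 + 7,350+892 + 2,730 = 72,502 kg.
Stage 1: m₀ = 72,502 kg, m_f = 72,502 − 54,800 = 17,702 kg; Δv = 377×9.80665×ln(4.096) = 3697.1×1.4099 ≈ 5213 m/s.
Stage 2: m₀ = 10,972 kg, m_f = 10,972 − 7,350 = 3,622 kg; Δv = 348×9.80665×ln(3.029) = 3412.7×1.1083 ≈ 3782 m/s.
Total Δv = 5213 + 3782 = 8995 m/s.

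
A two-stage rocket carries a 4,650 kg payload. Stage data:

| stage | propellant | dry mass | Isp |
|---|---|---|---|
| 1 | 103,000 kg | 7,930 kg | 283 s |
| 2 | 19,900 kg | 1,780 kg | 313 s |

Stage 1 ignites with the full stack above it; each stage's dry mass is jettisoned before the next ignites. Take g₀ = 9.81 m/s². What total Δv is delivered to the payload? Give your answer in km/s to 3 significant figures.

Ignition mass of stage 1 = 103,000+7,930 + 19,900+1,780 + 4,650 = 137,260 kg.
Stage 1: m₀ = 137,260 kg, m_f = 137,260 − 103,000 = 34,260 kg; Δv = 283×9.81×ln(4.006) = 2776.2×1.3879 ≈ 3853 m/s.
Stage 2: m₀ = 26,330 kg, m_f = 26,330 − 19,900 = 6,430 kg; Δv = 313×9.81×ln(4.095) = 3070.5×1.4097 ≈ 4329 m/s.
Total Δv = 3853 + 4329 = 8182 m/s.

Δv ≈ 8.18 km/s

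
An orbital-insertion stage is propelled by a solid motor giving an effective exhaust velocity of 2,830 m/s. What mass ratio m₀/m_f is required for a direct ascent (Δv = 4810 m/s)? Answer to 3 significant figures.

mass ratio ≈ 5.47

m₀/m_f = exp(Δv / v_e) = exp(4810 / 2830.0) = exp(1.6996) = 5.4720.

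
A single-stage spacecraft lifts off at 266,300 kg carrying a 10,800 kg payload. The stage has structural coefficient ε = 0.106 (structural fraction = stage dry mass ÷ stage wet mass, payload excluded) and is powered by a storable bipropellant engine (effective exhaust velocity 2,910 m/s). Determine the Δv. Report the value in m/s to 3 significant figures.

Δv ≈ 5670 m/s

Stage wet mass = m₀ − payload = 266,300 − 10,800 = 255,500 kg.
Stage dry mass = ε × stage wet mass = 0.106 × 255,500 = 27,083 kg.
Burnout mass m_f = stage dry + payload = 27,083 + 10,800 = 37,883 kg.
Rocket equation: Δv = v_e · ln(266,300/37,883) = 2910.0 × ln(7.03) = 2910.0 × 1.9501 ≈ 5675 m/s.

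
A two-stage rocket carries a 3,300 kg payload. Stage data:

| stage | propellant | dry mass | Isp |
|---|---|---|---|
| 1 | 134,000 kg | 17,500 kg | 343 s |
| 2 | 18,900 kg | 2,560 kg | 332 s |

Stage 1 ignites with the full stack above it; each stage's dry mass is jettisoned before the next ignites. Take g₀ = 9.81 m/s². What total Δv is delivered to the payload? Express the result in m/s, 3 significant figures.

Δv ≈ 9500 m/s

Ignition mass of stage 1 = 134,000+17,500 + 18,900+2,560 + 3,300 = 176,260 kg.
Stage 1: m₀ = 176,260 kg, m_f = 176,260 − 134,000 = 42,260 kg; Δv = 343×9.81×ln(4.171) = 3364.8×1.4281 ≈ 4805 m/s.
Stage 2: m₀ = 24,760 kg, m_f = 24,760 − 18,900 = 5,860 kg; Δv = 332×9.81×ln(4.225) = 3256.9×1.4411 ≈ 4693 m/s.
Total Δv = 4805 + 4693 = 9498 m/s.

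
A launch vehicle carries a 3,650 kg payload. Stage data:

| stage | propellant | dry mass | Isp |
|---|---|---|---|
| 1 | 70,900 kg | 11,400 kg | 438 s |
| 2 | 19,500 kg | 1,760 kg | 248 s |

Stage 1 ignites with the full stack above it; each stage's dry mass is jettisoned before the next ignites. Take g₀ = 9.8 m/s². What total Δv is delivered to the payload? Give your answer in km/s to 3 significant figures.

Ignition mass of stage 1 = 70,900+11,400 + 19,500+1,760 + 3,650 = 107,210 kg.
Stage 1: m₀ = 107,210 kg, m_f = 107,210 − 70,900 = 36,310 kg; Δv = 438×9.8×ln(2.953) = 4292.4×1.0827 ≈ 4647 m/s.
Stage 2: m₀ = 24,910 kg, m_f = 24,910 − 19,500 = 5,410 kg; Δv = 248×9.8×ln(4.604) = 2430.4×1.5270 ≈ 3711 m/s.
Total Δv = 4647 + 3711 = 8358 m/s.

Δv ≈ 8.36 km/s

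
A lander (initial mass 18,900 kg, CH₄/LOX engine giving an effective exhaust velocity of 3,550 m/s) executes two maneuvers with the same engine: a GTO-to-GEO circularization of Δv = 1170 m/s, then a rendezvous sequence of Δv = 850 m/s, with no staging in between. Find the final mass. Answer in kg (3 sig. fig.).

final mass ≈ 10700 kg

After the first burn: m = 18900 × exp(−1170/3550.0) = 18900 × 0.71923 = 13,593.4 kg.
After the second burn: m = 13,593.4 × exp(−850/3550.0) = 13,593.4 × 0.78707 = 10,699 kg.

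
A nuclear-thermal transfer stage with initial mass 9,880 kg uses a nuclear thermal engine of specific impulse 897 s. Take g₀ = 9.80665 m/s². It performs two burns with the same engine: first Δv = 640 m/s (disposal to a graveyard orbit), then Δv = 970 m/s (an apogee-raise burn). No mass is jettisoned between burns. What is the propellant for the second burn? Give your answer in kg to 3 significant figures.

v_e = Isp · g₀ = 897 × 9.80665 = 8796.6 m/s.
After the first burn: m = 9880 × exp(−640/8796.6) = 9880 × 0.92983 = 9,186.72 kg.
After the second burn: m = 9,186.72 × exp(−970/8796.6) = 9,186.72 × 0.89559 = 8,227.53 kg.
Second-burn propellant = 9,186.72 − 8,227.53 = 959.19 kg.

propellant for the second burn ≈ 959 kg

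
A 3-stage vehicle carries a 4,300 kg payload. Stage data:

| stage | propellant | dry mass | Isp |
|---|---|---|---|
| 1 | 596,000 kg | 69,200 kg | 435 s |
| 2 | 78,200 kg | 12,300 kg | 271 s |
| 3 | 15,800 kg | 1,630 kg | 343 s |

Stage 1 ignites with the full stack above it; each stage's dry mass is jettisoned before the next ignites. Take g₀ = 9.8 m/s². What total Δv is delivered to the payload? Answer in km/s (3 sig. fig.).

Ignition mass of stage 1 = 596,000+69,200 + 78,200+12,300 + 15,800+1,630 + 4,300 = 777,430 kg.
Stage 1: m₀ = 777,430 kg, m_f = 777,430 − 596,000 = 181,430 kg; Δv = 435×9.8×ln(4.285) = 4263.0×1.4551 ≈ 6203 m/s.
Stage 2: m₀ = 112,230 kg, m_f = 112,230 − 78,200 = 34,030 kg; Δv = 271×9.8×ln(3.298) = 2655.8×1.1933 ≈ 3169 m/s.
Stage 3: m₀ = 21,730 kg, m_f = 21,730 − 15,800 = 5,930 kg; Δv = 343×9.8×ln(3.664) = 3361.4×1.2987 ≈ 4365 m/s.
Total Δv = 6203 + 3169 + 4365 = 13737 m/s.

Δv ≈ 13.7 km/s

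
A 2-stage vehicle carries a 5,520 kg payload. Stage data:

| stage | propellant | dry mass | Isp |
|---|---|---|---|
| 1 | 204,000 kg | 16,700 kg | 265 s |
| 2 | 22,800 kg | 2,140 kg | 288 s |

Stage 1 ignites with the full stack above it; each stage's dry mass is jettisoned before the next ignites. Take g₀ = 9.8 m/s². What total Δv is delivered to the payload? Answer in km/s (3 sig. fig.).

Δv ≈ 8.24 km/s

Ignition mass of stage 1 = 204,000+16,700 + 22,800+2,140 + 5,520 = 251,160 kg.
Stage 1: m₀ = 251,160 kg, m_f = 251,160 − 204,000 = 47,160 kg; Δv = 265×9.8×ln(5.326) = 2597.0×1.6725 ≈ 4344 m/s.
Stage 2: m₀ = 30,460 kg, m_f = 30,460 − 22,800 = 7,660 kg; Δv = 288×9.8×ln(3.977) = 2822.4×1.3804 ≈ 3896 m/s.
Total Δv = 4344 + 3896 = 8240 m/s.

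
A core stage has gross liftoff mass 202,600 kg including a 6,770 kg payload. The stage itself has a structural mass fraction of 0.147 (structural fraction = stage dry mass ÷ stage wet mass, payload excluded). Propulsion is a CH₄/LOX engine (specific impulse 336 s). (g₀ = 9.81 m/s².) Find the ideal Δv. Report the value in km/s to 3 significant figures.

Stage wet mass = m₀ − payload = 202,600 − 6,770 = 195,830 kg.
Stage dry mass = ε × stage wet mass = 0.147 × 195,830 = 28,787 kg.
Burnout mass m_f = stage dry + payload = 28,787 + 6,770 = 35,557 kg.
v_e = Isp · g₀ = 336 × 9.81 = 3296.2 m/s.
Using Δv = v_e ln(m₀/m_f): Δv = v_e · ln(202,600/35,557) = 3296.2 × ln(5.698) = 3296.2 × 1.7401 ≈ 5736 m/s.

Δv ≈ 5.74 km/s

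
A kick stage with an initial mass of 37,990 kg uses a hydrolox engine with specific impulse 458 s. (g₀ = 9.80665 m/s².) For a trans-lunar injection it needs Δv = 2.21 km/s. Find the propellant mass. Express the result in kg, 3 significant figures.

v_e = Isp · g₀ = 458 × 9.80665 = 4491.4 m/s.
m₀/m_f = exp(Δv / v_e) = exp(2210 / 4491.4) = exp(0.4920) = 1.6357.
m_f = 37,990 / 1.6357 = 23,225.5 kg, so propellant = m₀ − m_f = 37,990 − 23,225.5 = 14,764.5 kg.

propellant mass ≈ 14800 kg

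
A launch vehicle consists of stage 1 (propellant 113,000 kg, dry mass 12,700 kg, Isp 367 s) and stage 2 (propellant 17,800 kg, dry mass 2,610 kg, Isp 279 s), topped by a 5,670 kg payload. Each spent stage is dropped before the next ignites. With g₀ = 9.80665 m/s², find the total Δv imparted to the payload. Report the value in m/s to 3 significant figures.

Ignition mass of stage 1 = 113,000+12,700 + 17,800+2,610 + 5,670 = 151,780 kg.
Stage 1: m₀ = 151,780 kg, m_f = 151,780 − 113,000 = 38,780 kg; Δv = 367×9.80665×ln(3.914) = 3599.0×1.3645 ≈ 4911 m/s.
Stage 2: m₀ = 26,080 kg, m_f = 26,080 − 17,800 = 8,280 kg; Δv = 279×9.80665×ln(3.15) = 2736.1×1.1473 ≈ 3139 m/s.
Total Δv = 4911 + 3139 = 8050 m/s.

Δv ≈ 8050 m/s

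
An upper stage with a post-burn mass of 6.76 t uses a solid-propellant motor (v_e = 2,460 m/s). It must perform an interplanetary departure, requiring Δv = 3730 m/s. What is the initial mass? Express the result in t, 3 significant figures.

initial mass ≈ 30.8 t

m₀/m_f = exp(Δv / v_e) = exp(3730 / 2460.0) = exp(1.5163) = 4.5552.
m₀ = m_f × 4.5552 = 6.76 × 4.5552 = 30.7932 t.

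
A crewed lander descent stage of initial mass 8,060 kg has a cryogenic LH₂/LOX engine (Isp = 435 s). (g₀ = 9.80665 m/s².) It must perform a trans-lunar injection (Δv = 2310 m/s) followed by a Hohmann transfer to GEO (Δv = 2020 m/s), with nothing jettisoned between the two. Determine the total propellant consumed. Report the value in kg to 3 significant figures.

v_e = Isp · g₀ = 435 × 9.80665 = 4265.9 m/s.
After the first burn: m = 8060 × exp(−2310/4265.9) = 8060 × 0.58187 = 4,689.87 kg.
After the second burn: m = 4,689.87 × exp(−2020/4265.9) = 4,689.87 × 0.62280 = 2,920.85 kg.
Total propellant = m₀ − m_final = 8060 − 2,920.85 = 5,139.15 kg.

total propellant consumed ≈ 5140 kg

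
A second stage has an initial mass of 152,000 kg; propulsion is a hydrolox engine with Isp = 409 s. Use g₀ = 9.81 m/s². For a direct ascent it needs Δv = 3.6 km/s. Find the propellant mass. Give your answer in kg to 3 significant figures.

v_e = Isp · g₀ = 409 × 9.81 = 4012.3 m/s.
Rocket equation: m₀/m_f = exp(Δv / v_e) = exp(3600 / 4012.3) = exp(0.8972) = 2.4528.
m_f = 152,000 / 2.4528 = 61,970 kg, so propellant = m₀ − m_f = 152,000 − 61,970 = 90,030 kg.

propellant mass ≈ 90000 kg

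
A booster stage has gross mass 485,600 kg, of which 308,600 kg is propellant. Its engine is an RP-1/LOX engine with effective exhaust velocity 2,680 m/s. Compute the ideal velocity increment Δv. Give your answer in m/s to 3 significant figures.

m_f = m₀ − m_prop = 485,600 − 308,600 = 177,000 kg.
Δv = v_e · ln(m₀/m_f) = 2680.0 × ln(2.744) = 2680.0 × 1.0092 ≈ 2704.8 m/s.

Δv ≈ 2700 m/s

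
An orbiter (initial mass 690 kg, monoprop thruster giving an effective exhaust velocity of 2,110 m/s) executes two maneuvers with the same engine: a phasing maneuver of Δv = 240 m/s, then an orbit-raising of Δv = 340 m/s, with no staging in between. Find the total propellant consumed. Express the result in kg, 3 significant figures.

total propellant consumed ≈ 166 kg

After the first burn: m = 690 × exp(−240/2110.0) = 690 × 0.89249 = 615.818 kg.
After the second burn: m = 615.818 × exp(−340/2110.0) = 615.818 × 0.85118 = 524.172 kg.
Total propellant = m₀ − m_final = 690 − 524.172 = 165.828 kg.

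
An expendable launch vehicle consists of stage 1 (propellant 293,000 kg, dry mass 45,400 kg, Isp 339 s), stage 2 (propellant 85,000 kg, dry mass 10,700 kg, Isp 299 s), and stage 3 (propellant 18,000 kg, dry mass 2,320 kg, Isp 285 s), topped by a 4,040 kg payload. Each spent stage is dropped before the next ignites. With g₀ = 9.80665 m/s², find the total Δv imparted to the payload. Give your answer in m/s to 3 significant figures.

Δv ≈ 10800 m/s

Ignition mass of stage 1 = 293,000+45,400 + 85,000+10,700 + 18,000+2,320 + 4,040 = 458,460 kg.
Stage 1: m₀ = 458,460 kg, m_f = 458,460 − 293,000 = 165,460 kg; Δv = 339×9.80665×ln(2.771) = 3324.5×1.0191 ≈ 3388 m/s.
Stage 2: m₀ = 120,060 kg, m_f = 120,060 − 85,000 = 35,060 kg; Δv = 299×9.80665×ln(3.424) = 2932.2×1.2309 ≈ 3609 m/s.
Stage 3: m₀ = 24,360 kg, m_f = 24,360 − 18,000 = 6,360 kg; Δv = 285×9.80665×ln(3.83) = 2794.9×1.3429 ≈ 3753 m/s.
Total Δv = 3388 + 3609 + 3753 = 10750 m/s.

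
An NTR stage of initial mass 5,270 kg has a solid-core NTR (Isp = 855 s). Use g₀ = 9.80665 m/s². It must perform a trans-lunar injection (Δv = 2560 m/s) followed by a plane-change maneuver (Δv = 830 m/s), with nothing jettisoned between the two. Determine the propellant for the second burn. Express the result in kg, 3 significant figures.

v_e = Isp · g₀ = 855 × 9.80665 = 8384.7 m/s.
After the first burn: m = 5270 × exp(−2560/8384.7) = 5270 × 0.73689 = 3,883.41 kg.
After the second burn: m = 3,883.41 × exp(−830/8384.7) = 3,883.41 × 0.90575 = 3,517.4 kg.
Second-burn propellant = 3,883.41 − 3,517.4 = 366.01 kg.

propellant for the second burn ≈ 366 kg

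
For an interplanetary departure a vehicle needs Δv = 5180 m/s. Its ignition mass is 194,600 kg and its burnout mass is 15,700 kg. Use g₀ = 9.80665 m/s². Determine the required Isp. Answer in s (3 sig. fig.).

Isp ≈ 210 s

ln(m₀/m_f) = ln(194600/15700) = ln(12.39) = 2.5173.
v_e = Δv / ln(m₀/m_f) = 5180 / 2.5173 = 2057.8 m/s.
Isp = v_e / g₀ = 2057.8 / 9.80665 = 209.8 s.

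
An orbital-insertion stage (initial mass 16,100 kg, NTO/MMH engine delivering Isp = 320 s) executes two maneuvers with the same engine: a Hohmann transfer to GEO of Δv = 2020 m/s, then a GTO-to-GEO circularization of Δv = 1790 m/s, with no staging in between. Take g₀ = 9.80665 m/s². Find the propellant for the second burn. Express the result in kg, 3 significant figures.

v_e = Isp · g₀ = 320 × 9.80665 = 3138.1 m/s.
After the first burn: m = 16100 × exp(−2020/3138.1) = 16100 × 0.52535 = 8,458.14 kg.
After the second burn: m = 8,458.14 × exp(−1790/3138.1) = 8,458.14 × 0.56530 = 4,781.39 kg.
Second-burn propellant = 8,458.14 − 4,781.39 = 3,676.75 kg.

propellant for the second burn ≈ 3680 kg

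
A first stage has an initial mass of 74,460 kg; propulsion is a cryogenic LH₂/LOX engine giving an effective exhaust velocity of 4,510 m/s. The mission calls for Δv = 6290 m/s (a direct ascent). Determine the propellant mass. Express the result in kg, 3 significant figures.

propellant mass ≈ 56000 kg

Using Δv = v_e ln(m₀/m_f): m₀/m_f = exp(Δv / v_e) = exp(6290 / 4510.0) = exp(1.3947) = 4.0337.
m_f = 74,460 / 4.0337 = 18,459.5 kg, so propellant = m₀ − m_f = 74,460 − 18,459.5 = 56,000.5 kg.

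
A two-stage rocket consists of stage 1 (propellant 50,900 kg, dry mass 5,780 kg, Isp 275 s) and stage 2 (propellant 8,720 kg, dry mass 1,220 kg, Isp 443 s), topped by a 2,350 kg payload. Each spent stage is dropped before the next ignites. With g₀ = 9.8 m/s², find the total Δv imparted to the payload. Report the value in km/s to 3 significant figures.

Δv ≈ 8.98 km/s

Ignition mass of stage 1 = 50,900+5,780 + 8,720+1,220 + 2,350 = 68,970 kg.
Stage 1: m₀ = 68,970 kg, m_f = 68,970 − 50,900 = 18,070 kg; Δv = 275×9.8×ln(3.817) = 2695.0×1.3394 ≈ 3610 m/s.
Stage 2: m₀ = 12,290 kg, m_f = 12,290 − 8,720 = 3,570 kg; Δv = 443×9.8×ln(3.443) = 4341.4×1.2362 ≈ 5367 m/s.
Total Δv = 3610 + 5367 = 8977 m/s.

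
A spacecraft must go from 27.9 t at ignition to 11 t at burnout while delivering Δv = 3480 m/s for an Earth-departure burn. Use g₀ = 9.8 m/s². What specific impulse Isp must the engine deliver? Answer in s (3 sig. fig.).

Isp ≈ 382 s

ln(m₀/m_f) = ln(27900/11000) = ln(2.536) = 0.9307.
By the Tsiolkovsky rocket equation, v_e = Δv / ln(m₀/m_f) = 3480 / 0.9307 = 3739.0 m/s.
Isp = v_e / g₀ = 3739.0 / 9.8 = 381.5 s.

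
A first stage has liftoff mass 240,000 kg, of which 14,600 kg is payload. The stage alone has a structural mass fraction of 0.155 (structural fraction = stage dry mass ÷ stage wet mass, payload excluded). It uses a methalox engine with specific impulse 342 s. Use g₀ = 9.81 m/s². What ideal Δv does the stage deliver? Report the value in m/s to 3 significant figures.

Stage wet mass = m₀ − payload = 240,000 − 14,600 = 225,400 kg.
Stage dry mass = ε × stage wet mass = 0.155 × 225,400 = 34,937 kg.
Burnout mass m_f = stage dry + payload = 34,937 + 14,600 = 49,537 kg.
v_e = Isp · g₀ = 342 × 9.81 = 3355.0 m/s.
Rocket equation: Δv = v_e · ln(240,000/49,537) = 3355.0 × ln(4.845) = 3355.0 × 1.5779 ≈ 5294 m/s.

Δv ≈ 5290 m/s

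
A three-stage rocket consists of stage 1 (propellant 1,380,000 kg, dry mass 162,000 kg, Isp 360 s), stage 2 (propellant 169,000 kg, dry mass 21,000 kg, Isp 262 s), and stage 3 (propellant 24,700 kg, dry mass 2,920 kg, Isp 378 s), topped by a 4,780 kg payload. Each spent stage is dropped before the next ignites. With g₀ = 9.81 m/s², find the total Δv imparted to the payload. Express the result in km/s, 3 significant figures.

Ignition mass of stage 1 = 1,380,000+162,000 + 169,000+21,000 + 24,700+2,920 + 4,780 = 1,764,400 kg.
Stage 1: m₀ = 1,764,400 kg, m_f = 1,764,400 − 1,380,000 = 384,400 kg; Δv = 360×9.81×ln(4.59) = 3531.6×1.5239 ≈ 5382 m/s.
Stage 2: m₀ = 222,400 kg, m_f = 222,400 − 169,000 = 53,400 kg; Δv = 262×9.81×ln(4.165) = 2570.2×1.4267 ≈ 3667 m/s.
Stage 3: m₀ = 32,400 kg, m_f = 32,400 − 24,700 = 7,700 kg; Δv = 378×9.81×ln(4.208) = 3708.2×1.4369 ≈ 5328 m/s.
Total Δv = 5382 + 3667 + 5328 = 14377 m/s.

Δv ≈ 14.4 km/s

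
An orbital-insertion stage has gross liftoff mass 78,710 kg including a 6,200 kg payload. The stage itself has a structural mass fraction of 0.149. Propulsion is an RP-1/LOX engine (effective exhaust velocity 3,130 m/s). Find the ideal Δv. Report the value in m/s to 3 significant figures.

Δv ≈ 4800 m/s

Stage wet mass = m₀ − payload = 78,710 − 6,200 = 72,510 kg.
Stage dry mass = ε × stage wet mass = 0.149 × 72,510 = 10,804 kg.
Burnout mass m_f = stage dry + payload = 10,804 + 6,200 = 17,004 kg.
By the Tsiolkovsky rocket equation, Δv = v_e · ln(78,710/17,004) = 3130.0 × ln(4.629) = 3130.0 × 1.5323 ≈ 4796 m/s.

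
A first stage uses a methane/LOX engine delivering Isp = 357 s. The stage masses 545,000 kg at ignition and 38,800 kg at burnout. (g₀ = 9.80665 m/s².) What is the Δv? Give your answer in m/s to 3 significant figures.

v_e = Isp · g₀ = 357 × 9.80665 = 3501.0 m/s.
Δv = v_e · ln(m₀/m_f) = 3501.0 × ln(14.05) = 3501.0 × 2.6424 ≈ 9250.9 m/s.

Δv ≈ 9250 m/s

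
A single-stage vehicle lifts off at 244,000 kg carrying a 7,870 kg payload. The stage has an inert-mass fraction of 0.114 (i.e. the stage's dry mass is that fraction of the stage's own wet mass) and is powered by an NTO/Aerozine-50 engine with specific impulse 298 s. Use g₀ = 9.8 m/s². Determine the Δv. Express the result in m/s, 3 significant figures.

Δv ≈ 5690 m/s

Stage wet mass = m₀ − payload = 244,000 − 7,870 = 236,130 kg.
Stage dry mass = ε × stage wet mass = 0.114 × 236,130 = 26,918.8 kg.
Burnout mass m_f = stage dry + payload = 26,918.8 + 7,870 = 34,788.8 kg.
v_e = Isp · g₀ = 298 × 9.8 = 2920.4 m/s.
By the Tsiolkovsky rocket equation, Δv = v_e · ln(244,000/34,788.8) = 2920.4 × ln(7.014) = 2920.4 × 1.9479 ≈ 5689 m/s.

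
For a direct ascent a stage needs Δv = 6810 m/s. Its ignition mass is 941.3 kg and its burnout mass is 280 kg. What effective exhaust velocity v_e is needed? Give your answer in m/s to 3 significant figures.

v_e ≈ 5620 m/s

ln(m₀/m_f) = ln(941.3/280) = ln(3.362) = 1.2125.
Using Δv = v_e ln(m₀/m_f): v_e = Δv / ln(m₀/m_f) = 6810 / 1.2125 = 5616.6 m/s.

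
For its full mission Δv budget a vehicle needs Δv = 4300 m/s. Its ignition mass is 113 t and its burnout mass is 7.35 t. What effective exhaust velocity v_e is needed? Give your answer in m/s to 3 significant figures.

ln(m₀/m_f) = ln(113000/7350) = ln(15.37) = 2.7327.
By the Tsiolkovsky rocket equation, v_e = Δv / ln(m₀/m_f) = 4300 / 2.7327 = 1573.5 m/s.

v_e ≈ 1570 m/s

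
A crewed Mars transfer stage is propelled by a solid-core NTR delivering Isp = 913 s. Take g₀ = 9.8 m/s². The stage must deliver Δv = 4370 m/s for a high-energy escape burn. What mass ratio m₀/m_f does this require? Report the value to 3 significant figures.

v_e = Isp · g₀ = 913 × 9.8 = 8947.4 m/s.
By the Tsiolkovsky rocket equation, m₀/m_f = exp(Δv / v_e) = exp(4370 / 8947.4) = exp(0.4884) = 1.6297.

mass ratio ≈ 1.63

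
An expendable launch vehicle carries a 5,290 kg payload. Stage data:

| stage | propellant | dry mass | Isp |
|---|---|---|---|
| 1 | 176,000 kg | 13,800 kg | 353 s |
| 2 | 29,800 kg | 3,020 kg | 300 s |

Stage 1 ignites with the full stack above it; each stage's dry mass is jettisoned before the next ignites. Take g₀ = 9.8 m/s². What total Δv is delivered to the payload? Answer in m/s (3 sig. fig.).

Ignition mass of stage 1 = 176,000+13,800 + 29,800+3,020 + 5,290 = 227,910 kg.
Stage 1: m₀ = 227,910 kg, m_f = 227,910 − 176,000 = 51,910 kg; Δv = 353×9.8×ln(4.39) = 3459.4×1.4794 ≈ 5118 m/s.
Stage 2: m₀ = 38,110 kg, m_f = 38,110 − 29,800 = 8,310 kg; Δv = 300×9.8×ln(4.586) = 2940.0×1.5230 ≈ 4478 m/s.
Total Δv = 5118 + 4478 = 9596 m/s.

Δv ≈ 9600 m/s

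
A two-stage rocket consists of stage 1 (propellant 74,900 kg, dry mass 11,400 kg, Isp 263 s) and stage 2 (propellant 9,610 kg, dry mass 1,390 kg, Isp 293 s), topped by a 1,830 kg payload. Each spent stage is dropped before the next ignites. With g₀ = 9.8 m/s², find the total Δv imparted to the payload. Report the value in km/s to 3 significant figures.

Δv ≈ 7.60 km/s

Ignition mass of stage 1 = 74,900+11,400 + 9,610+1,390 + 1,830 = 99,130 kg.
Stage 1: m₀ = 99,130 kg, m_f = 99,130 − 74,900 = 24,230 kg; Δv = 263×9.8×ln(4.091) = 2577.4×1.4088 ≈ 3631 m/s.
Stage 2: m₀ = 12,830 kg, m_f = 12,830 − 9,610 = 3,220 kg; Δv = 293×9.8×ln(3.984) = 2871.4×1.3824 ≈ 3969 m/s.
Total Δv = 3631 + 3969 = 7600 m/s.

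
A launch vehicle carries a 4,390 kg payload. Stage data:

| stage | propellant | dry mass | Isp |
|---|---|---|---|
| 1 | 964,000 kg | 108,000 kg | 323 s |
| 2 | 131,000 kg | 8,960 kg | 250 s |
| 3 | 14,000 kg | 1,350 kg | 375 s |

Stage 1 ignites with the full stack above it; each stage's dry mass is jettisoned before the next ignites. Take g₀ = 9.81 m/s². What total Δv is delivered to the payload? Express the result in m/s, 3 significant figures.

Δv ≈ 13600 m/s

Ignition mass of stage 1 = 964,000+108,000 + 131,000+8,960 + 14,000+1,350 + 4,390 = 1,231,700 kg.
Stage 1: m₀ = 1,231,700 kg, m_f = 1,231,700 − 964,000 = 267,700 kg; Δv = 323×9.81×ln(4.601) = 3168.6×1.5263 ≈ 4836 m/s.
Stage 2: m₀ = 159,700 kg, m_f = 159,700 − 131,000 = 28,700 kg; Δv = 250×9.81×ln(5.564) = 2452.5×1.7164 ≈ 4209 m/s.
Stage 3: m₀ = 19,740 kg, m_f = 19,740 − 14,000 = 5,740 kg; Δv = 375×9.81×ln(3.439) = 3678.8×1.2352 ≈ 4544 m/s.
Total Δv = 4836 + 4209 + 4544 = 13589 m/s.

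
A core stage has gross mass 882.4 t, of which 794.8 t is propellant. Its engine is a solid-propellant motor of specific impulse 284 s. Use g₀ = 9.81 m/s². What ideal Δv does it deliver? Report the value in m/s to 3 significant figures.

v_e = Isp · g₀ = 284 × 9.81 = 2786.0 m/s.
m_f = m₀ − m_prop = 882.4 − 794.8 = 87.6 t.
From the ideal rocket equation, Δv = v_e · ln(m₀/m_f) = 2786.0 × ln(10.07) = 2786.0 × 2.3099 ≈ 6435.4 m/s.

Δv ≈ 6440 m/s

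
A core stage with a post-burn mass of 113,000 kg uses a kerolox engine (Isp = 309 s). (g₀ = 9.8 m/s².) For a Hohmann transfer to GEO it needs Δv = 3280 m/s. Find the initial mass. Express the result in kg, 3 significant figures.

initial mass ≈ 334000 kg

v_e = Isp · g₀ = 309 × 9.8 = 3028.2 m/s.
By the Tsiolkovsky rocket equation, m₀/m_f = exp(Δv / v_e) = exp(3280 / 3028.2) = exp(1.0832) = 2.9540.
m₀ = m_f × 2.9540 = 113,000 × 2.9540 = 333,802 kg.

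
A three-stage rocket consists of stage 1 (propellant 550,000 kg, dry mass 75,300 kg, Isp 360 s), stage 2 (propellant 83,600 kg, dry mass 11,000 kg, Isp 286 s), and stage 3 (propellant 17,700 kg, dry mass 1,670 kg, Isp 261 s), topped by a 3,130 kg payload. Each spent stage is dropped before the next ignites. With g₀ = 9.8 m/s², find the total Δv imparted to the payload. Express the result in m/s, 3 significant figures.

Δv ≈ 12200 m/s

Ignition mass of stage 1 = 550,000+75,300 + 83,600+11,000 + 17,700+1,670 + 3,130 = 742,400 kg.
Stage 1: m₀ = 742,400 kg, m_f = 742,400 − 550,000 = 192,400 kg; Δv = 360×9.8×ln(3.859) = 3528.0×1.3503 ≈ 4764 m/s.
Stage 2: m₀ = 117,100 kg, m_f = 117,100 − 83,600 = 33,500 kg; Δv = 286×9.8×ln(3.496) = 2802.8×1.2515 ≈ 3508 m/s.
Stage 3: m₀ = 22,500 kg, m_f = 22,500 − 17,700 = 4,800 kg; Δv = 261×9.8×ln(4.688) = 2557.8×1.5449 ≈ 3952 m/s.
Total Δv = 4764 + 3508 + 3952 = 12224 m/s.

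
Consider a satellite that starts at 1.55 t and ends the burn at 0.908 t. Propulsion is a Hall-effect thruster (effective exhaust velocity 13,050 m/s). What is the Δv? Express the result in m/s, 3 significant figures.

Δv ≈ 6980 m/s

From the ideal rocket equation, Δv = v_e · ln(m₀/m_f) = 13050.0 × ln(1.707) = 13050.0 × 0.5348 ≈ 6978.7 m/s.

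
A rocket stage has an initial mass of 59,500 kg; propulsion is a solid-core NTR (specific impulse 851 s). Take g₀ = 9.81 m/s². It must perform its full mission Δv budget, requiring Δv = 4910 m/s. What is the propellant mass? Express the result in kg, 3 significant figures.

propellant mass ≈ 26500 kg

v_e = Isp · g₀ = 851 × 9.81 = 8348.3 m/s.
From the ideal rocket equation, m₀/m_f = exp(Δv / v_e) = exp(4910 / 8348.3) = exp(0.5881) = 1.8006.
m_f = 59,500 / 1.8006 = 33,044.5 kg, so propellant = m₀ − m_f = 59,500 − 33,044.5 = 26,455.5 kg.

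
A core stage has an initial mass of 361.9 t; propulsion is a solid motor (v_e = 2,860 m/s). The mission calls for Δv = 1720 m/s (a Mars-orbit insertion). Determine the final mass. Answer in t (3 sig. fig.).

final mass ≈ 198 t

From the ideal rocket equation, m₀/m_f = exp(Δv / v_e) = exp(1720 / 2860.0) = exp(0.6014) = 1.8247.
m_f = m₀ / 1.8247 = 361.9 / 1.8247 = 198.334 t.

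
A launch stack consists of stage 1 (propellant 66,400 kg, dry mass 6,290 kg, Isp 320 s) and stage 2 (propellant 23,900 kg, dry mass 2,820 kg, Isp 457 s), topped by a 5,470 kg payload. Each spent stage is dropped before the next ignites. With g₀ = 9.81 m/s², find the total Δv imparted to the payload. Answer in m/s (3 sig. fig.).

Ignition mass of stage 1 = 66,400+6,290 + 23,900+2,820 + 5,470 = 104,880 kg.
Stage 1: m₀ = 104,880 kg, m_f = 104,880 − 66,400 = 38,480 kg; Δv = 320×9.81×ln(2.726) = 3139.2×1.0027 ≈ 3148 m/s.
Stage 2: m₀ = 32,190 kg, m_f = 32,190 − 23,900 = 8,290 kg; Δv = 457×9.81×ln(3.883) = 4483.2×1.3566 ≈ 6082 m/s.
Total Δv = 3148 + 6082 = 9230 m/s.

Δv ≈ 9230 m/s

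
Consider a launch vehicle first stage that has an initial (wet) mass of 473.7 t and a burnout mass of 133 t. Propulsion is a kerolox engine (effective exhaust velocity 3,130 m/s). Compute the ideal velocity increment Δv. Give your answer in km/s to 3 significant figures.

Δv ≈ 3.98 km/s

Δv = v_e · ln(m₀/m_f) = 3130.0 × ln(3.562) = 3130.0 × 1.2702 ≈ 3975.8 m/s.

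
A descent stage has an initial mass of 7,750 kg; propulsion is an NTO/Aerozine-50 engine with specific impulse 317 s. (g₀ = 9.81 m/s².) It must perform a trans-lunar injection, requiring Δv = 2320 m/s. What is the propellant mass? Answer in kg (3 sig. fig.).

v_e = Isp · g₀ = 317 × 9.81 = 3109.8 m/s.
m₀/m_f = exp(Δv / v_e) = exp(2320 / 3109.8) = exp(0.7460) = 2.1086.
m_f = 7,750 / 2.1086 = 3,675.42 kg, so propellant = m₀ − m_f = 7,750 − 3,675.42 = 4,074.58 kg.

propellant mass ≈ 4070 kg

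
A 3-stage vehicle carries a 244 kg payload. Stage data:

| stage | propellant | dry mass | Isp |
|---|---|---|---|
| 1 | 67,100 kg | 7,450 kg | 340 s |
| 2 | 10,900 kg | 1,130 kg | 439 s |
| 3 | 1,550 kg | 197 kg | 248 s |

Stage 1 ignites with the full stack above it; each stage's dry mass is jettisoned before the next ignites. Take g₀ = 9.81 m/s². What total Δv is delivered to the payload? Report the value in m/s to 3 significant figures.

Ignition mass of stage 1 = 67,100+7,450 + 10,900+1,130 + 1,550+197 + 244 = 88,571 kg.
Stage 1: m₀ = 88,571 kg, m_f = 88,571 − 67,100 = 21,471 kg; Δv = 340×9.81×ln(4.125) = 3335.4×1.4171 ≈ 4727 m/s.
Stage 2: m₀ = 14,021 kg, m_f = 14,021 − 10,900 = 3,121 kg; Δv = 439×9.81×ln(4.492) = 4306.6×1.5024 ≈ 6470 m/s.
Stage 3: m₀ = 1,991 kg, m_f = 1,991 − 1,550 = 441 kg; Δv = 248×9.81×ln(4.515) = 2432.9×1.5073 ≈ 3667 m/s.
Total Δv = 4727 + 6470 + 3667 = 14864 m/s.

Δv ≈ 14900 m/s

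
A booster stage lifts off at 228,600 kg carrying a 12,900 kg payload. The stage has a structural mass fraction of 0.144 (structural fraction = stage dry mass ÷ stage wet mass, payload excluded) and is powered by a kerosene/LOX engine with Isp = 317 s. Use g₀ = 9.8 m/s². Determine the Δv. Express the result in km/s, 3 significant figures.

Stage wet mass = m₀ − payload = 228,600 − 12,900 = 215,700 kg.
Stage dry mass = ε × stage wet mass = 0.144 × 215,700 = 31,060.8 kg.
Burnout mass m_f = stage dry + payload = 31,060.8 + 12,900 = 43,960.8 kg.
v_e = Isp · g₀ = 317 × 9.8 = 3106.6 m/s.
Rocket equation: Δv = v_e · ln(228,600/43,960.8) = 3106.6 × ln(5.2) = 3106.6 × 1.6487 ≈ 5122 m/s.

Δv ≈ 5.12 km/s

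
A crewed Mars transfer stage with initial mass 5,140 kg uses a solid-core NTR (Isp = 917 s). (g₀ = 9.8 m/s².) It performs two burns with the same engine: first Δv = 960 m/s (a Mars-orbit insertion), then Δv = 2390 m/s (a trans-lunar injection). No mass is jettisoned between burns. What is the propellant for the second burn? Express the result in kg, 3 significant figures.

v_e = Isp · g₀ = 917 × 9.8 = 8986.6 m/s.
After the first burn: m = 5140 × exp(−960/8986.6) = 5140 × 0.89868 = 4,619.22 kg.
After the second burn: m = 4,619.22 × exp(−2390/8986.6) = 4,619.22 × 0.76648 = 3,540.54 kg.
Second-burn propellant = 4,619.22 − 3,540.54 = 1,078.68 kg.

propellant for the second burn ≈ 1080 kg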